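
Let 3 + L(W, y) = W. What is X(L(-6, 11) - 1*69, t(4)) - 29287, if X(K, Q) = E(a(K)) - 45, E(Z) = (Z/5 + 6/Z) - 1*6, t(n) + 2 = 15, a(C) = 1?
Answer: -146659/5 ≈ -29332.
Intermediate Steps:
L(W, y) = -3 + W
t(n) = 13 (t(n) = -2 + 15 = 13)
E(Z) = -6 + 6/Z + Z/5 (E(Z) = (Z*(⅕) + 6/Z) - 6 = (Z/5 + 6/Z) - 6 = (6/Z + Z/5) - 6 = -6 + 6/Z + Z/5)
X(K, Q) = -224/5 (X(K, Q) = (-6 + 6/1 + (⅕)*1) - 45 = (-6 + 6*1 + ⅕) - 45 = (-6 + 6 + ⅕) - 45 = ⅕ - 45 = -224/5)
X(L(-6, 11) - 1*69, t(4)) - 29287 = -224/5 - 29287 = -146659/5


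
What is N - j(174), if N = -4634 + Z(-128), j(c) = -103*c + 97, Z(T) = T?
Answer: 13063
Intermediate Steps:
j(c) = 97 - 103*c
N = -4762 (N = -4634 - 128 = -4762)
N - j(174) = -4762 - (97 - 103*174) = -4762 - (97 - 17922) = -4762 - 1*(-17825) = -4762 + 17825 = 13063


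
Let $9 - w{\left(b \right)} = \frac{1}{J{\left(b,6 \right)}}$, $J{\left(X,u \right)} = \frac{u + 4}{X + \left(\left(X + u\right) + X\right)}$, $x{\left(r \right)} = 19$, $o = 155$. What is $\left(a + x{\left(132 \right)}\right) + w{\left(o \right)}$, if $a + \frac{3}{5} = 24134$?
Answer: $\frac{241143}{10} \approx 24114.0$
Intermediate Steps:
$a = \frac{120667}{5}$ ($a = - \frac{3}{5} + 24134 = \frac{120667}{5} \approx 24133.0$)
$J{\left(X,u \right)} = \frac{4 + u}{u + 3 X}$ ($J{\left(X,u \right)} = \frac{4 + u}{X + \left(u + 2 X\right)} = \frac{4 + u}{u + 3 X}$)
$w{\left(b \right)} = \frac{42}{5} - \frac{3 b}{10}$ ($w{\left(b \right)} = 9 - \frac{1}{\frac{1}{6 + 3 b} \left(4 + 6\right)} = 9 - \frac{1}{\frac{1}{6 + 3 b} 10} = 9 - \frac{1}{10 \frac{1}{6 + 3 b}} = 9 - \left(\frac{3}{5} + \frac{3 b}{10}\right) = \frac{42}{5} - \frac{3 b}{10}$)
$\left(a + x{\left(132 \right)}\right) + w{\left(o \right)} = \left(\frac{120667}{5} + 19\right) + \left(\frac{42}{5} - \frac{93}{2}\right) = \frac{120762}{5} + \left(\frac{42}{5} - \frac{93}{2}\right) = \frac{120762}{5} - \frac{381}{10} = \frac{241143}{10}$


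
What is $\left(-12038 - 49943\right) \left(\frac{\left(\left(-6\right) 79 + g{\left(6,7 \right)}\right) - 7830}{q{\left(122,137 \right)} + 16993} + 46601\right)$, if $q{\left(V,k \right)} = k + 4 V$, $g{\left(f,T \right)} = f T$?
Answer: $- \frac{25443453258518}{8809} \approx -2.8883 \cdot 10^{9}$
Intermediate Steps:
$g{\left(f,T \right)} = T f$
$\left(-12038 - 49943\right) \left(\frac{\left(\left(-6\right) 79 + g{\left(6,7 \right)}\right) - 7830}{q{\left(122,137 \right)} + 16993} + 46601\right) = \left(-12038 - 49943\right) \left(\frac{\left(\left(-6\right) 79 + 7 \cdot 6\right) - 7830}{\left(137 + 4 \cdot 122\right) + 16993} + 46601\right) = - 61981 \left(\frac{\left(-474 + 42\right) - 7830}{\left(137 + 488\right) + 16993} + 46601\right) = - 61981 \left(\frac{-432 - 7830}{625 + 16993} + 46601\right) = - 61981 \left(- \frac{8262}{17618} + 46601\right) = - 61981 \left(\left(-8262\right) \frac{1}{17618} + 46601\right) = - 61981 \left(- \frac{4131}{8809} + 46601\right) = \left(-61981\right) \frac{410504078}{8809} = - \frac{25443453258518}{8809}$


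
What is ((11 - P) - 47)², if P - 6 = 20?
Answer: 3844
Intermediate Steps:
P = 26 (P = 6 + 20 = 26)
((11 - P) - 47)² = ((11 - 1*26) - 47)² = ((11 - 26) - 47)² = (-15 - 47)² = (-62)² = 3844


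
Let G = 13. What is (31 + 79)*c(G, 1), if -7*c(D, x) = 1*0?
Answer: 0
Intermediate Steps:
c(D, x) = 0 (c(D, x) = -0/7 = -1/7*0 = 0)
(31 + 79)*c(G, 1) = (31 + 79)*0 = 110*0 = 0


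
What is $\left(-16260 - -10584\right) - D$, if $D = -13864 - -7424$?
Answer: $764$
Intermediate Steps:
$D = -6440$ ($D = -13864 + 7424 = -6440$)
$\left(-16260 - -10584\right) - D = \left(-16260 - -10584\right) - -6440 = \left(-16260 + 10584\right) + 6440 = -5676 + 6440 = 764$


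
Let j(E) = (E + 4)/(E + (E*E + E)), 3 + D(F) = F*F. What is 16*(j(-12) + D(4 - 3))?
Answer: -496/15 ≈ -33.067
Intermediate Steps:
D(F) = -3 + F² (D(F) = -3 + F*F = -3 + F²)
j(E) = (4 + E)/(E² + 2*E) (j(E) = (4 + E)/(E + (E² + E)) = (4 + E)/(E + (E + E²)) = (4 + E)/(E² + 2*E))
16*(j(-12) + D(4 - 3)) = 16*((4 - 12)/((-12)*(2 - 12)) + (-3 + (4 - 3)²)) = 16*(-1/12*(-8)/(-10) + (-3 + 1²)) = 16*(-1/12*(-⅒)*(-8) + (-3 + 1)) = 16*(-1/15 - 2) = 16*(-31/15) = -496/15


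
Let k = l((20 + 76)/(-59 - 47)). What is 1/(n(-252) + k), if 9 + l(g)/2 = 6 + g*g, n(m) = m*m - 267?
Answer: 2809/177620487 ≈ 1.5815e-5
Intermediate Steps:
n(m) = -267 + m**2 (n(m) = m**2 - 267 = -267 + m**2)
l(g) = -6 + 2*g**2 (l(g) = -18 + 2*(6 + g*g) = -18 + 2*(6 + g**2) = -18 + (12 + 2*g**2) = -6 + 2*g**2)
k = -12246/2809 (k = -6 + 2*((20 + 76)/(-59 - 47))**2 = -6 + 2*(96/(-106))**2 = -6 + 2*(96*(-1/106))**2 = -6 + 2*(-48/53)**2 = -6 + 2*(2304/2809) = -6 + 4608/2809 = -12246/2809 ≈ -4.3596)
1/(n(-252) + k) = 1/((-267 + (-252)**2) - 12246/2809) = 1/((-267 + 63504) - 12246/2809) = 1/(63237 - 12246/2809) = 1/(177620487/2809) = 2809/177620487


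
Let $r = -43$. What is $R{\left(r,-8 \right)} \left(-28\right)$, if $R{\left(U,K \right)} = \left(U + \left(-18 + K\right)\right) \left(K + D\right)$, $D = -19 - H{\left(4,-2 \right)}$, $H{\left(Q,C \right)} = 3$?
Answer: $-57960$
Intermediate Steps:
$D = -22$ ($D = -19 - 3 = -22$)
$R{\left(U,K \right)} = \left(-22 + K\right) \left(-18 + K + U\right)$ ($R{\left(U,K \right)} = \left(U + \left(-18 + K\right)\right) \left(K - 22\right) = \left(-18 + K + U\right) \left(-22 + K\right) = \left(-22 + K\right) \left(-18 + K + U\right)$)
$R{\left(r,-8 \right)} \left(-28\right) = \left(396 + \left(-8\right)^{2} - -320 - -946 - -344\right) \left(-28\right) = \left(396 + 64 + 320 + 946 + 344\right) \left(-28\right) = 2070 \left(-28\right) = -57960$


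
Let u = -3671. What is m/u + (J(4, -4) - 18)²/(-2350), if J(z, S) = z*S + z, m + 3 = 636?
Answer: -95829/172537 ≈ -0.55541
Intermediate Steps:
m = 633 (m = -3 + 636 = 633)
J(z, S) = z + S*z (J(z, S) = S*z + z = z + S*z)
m/u + (J(4, -4) - 18)²/(-2350) = 633/(-3671) + (4*(1 - 4) - 18)²/(-2350) = 633*(-1/3671) + (4*(-3) - 18)²*(-1/2350) = -633/3671 + (-12 - 18)²*(-1/2350) = -633/3671 + (-30)²*(-1/2350) = -633/3671 + 900*(-1/2350) = -633/3671 - 18/47 = -95829/172537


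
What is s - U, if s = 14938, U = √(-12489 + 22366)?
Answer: 14938 - √9877 ≈ 14839.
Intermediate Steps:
U = √9877 ≈ 99.383
s - U = 14938 - √9877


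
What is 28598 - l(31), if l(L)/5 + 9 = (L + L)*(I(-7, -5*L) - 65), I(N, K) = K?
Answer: 96843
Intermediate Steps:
l(L) = -45 + 10*L*(-65 - 5*L) (l(L) = -45 + 5*((L + L)*(-5*L - 65)) = -45 + 5*((2*L)*(-65 - 5*L)) = -45 + 5*(2*L*(-65 - 5*L)) = -45 + 10*L*(-65 - 5*L))
28598 - l(31) = 28598 - (-45 - 650*31 - 50*31²) = 28598 - (-45 - 20150 - 50*961) = 28598 - (-45 - 20150 - 48050) = 28598 - 1*(-68245) = 28598 + 68245 = 96843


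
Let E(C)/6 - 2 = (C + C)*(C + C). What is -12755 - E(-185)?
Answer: -834167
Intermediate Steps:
E(C) = 12 + 24*C² (E(C) = 12 + 6*((C + C)*(C + C)) = 12 + 6*((2*C)*(2*C)) = 12 + 6*(4*C²) = 12 + 24*C²)
-12755 - E(-185) = -12755 - (12 + 24*(-185)²) = -12755 - (12 + 24*34225) = -12755 - (12 + 821400) = -12755 - 1*821412 = -12755 - 821412 = -834167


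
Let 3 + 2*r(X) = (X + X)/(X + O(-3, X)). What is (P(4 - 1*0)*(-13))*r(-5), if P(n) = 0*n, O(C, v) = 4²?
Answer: 0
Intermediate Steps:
O(C, v) = 16
P(n) = 0
r(X) = -3/2 + X/(16 + X) (r(X) = -3/2 + ((X + X)/(X + 16))/2 = -3/2 + ((2*X)/(16 + X))/2 = -3/2 + (2*X/(16 + X))/2 = -3/2 + X/(16 + X))
(P(4 - 1*0)*(-13))*r(-5) = (0*(-13))*((-48 - 1*(-5))/(2*(16 - 5))) = 0*((½)*(-48 + 5)/11) = 0*((½)*(1/11)*(-43)) = 0*(-43/22) = 0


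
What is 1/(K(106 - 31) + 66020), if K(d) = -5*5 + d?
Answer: 1/66070 ≈ 1.5135e-5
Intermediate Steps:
K(d) = -25 + d
1/(K(106 - 31) + 66020) = 1/((-25 + (106 - 31)) + 66020) = 1/((-25 + 75) + 66020) = 1/(50 + 66020) = 1/66070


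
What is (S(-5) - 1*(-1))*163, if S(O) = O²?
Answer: 4238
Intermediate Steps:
(S(-5) - 1*(-1))*163 = ((-5)² - 1*(-1))*163 = (25 + 1)*163 = 26*163 = 4238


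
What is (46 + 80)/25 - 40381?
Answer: -1009399/25 ≈ -40376.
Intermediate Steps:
(46 + 80)/25 - 40381 = 126*(1/25) - 40381 = 126/25 - 40381 = -1009399/25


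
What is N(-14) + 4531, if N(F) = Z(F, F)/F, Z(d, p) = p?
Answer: 4532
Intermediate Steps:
N(F) = 1 (N(F) = F/F = 1)
N(-14) + 4531 = 1 + 4531 = 4532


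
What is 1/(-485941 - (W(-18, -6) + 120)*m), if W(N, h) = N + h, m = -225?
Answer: -1/464341 ≈ -2.1536e-6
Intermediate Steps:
1/(-485941 - (W(-18, -6) + 120)*m) = 1/(-485941 - ((-18 - 6) + 120)*(-225)) = 1/(-485941 - (-24 + 120)*(-225)) = 1/(-485941 - 96*(-225)) = 1/(-485941 - 1*(-21600)) = 1/(-485941 + 21600) = 1/(-464341) = -1/464341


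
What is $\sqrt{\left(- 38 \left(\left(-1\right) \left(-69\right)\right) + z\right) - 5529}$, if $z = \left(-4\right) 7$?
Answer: $i \sqrt{8179} \approx 90.438 i$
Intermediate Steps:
$z = -28$
$\sqrt{\left(- 38 \left(\left(-1\right) \left(-69\right)\right) + z\right) - 5529} = \sqrt{\left(- 38 \left(\left(-1\right) \left(-69\right)\right) - 28\right) - 5529} = \sqrt{\left(\left(-38\right) 69 - 28\right) - 5529} = \sqrt{\left(-2622 - 28\right) - 5529} = \sqrt{-2650 - 5529} = \sqrt{-8179} = i \sqrt{8179}$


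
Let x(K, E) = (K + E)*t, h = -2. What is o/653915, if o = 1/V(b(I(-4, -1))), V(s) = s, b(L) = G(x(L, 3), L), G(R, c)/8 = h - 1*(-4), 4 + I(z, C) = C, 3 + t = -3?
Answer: 1/10462640 ≈ 9.5578e-8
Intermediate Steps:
t = -6 (t = -3 - 3 = -6)
x(K, E) = -6*E - 6*K (x(K, E) = (K + E)*(-6) = (E + K)*(-6) = -6*E - 6*K)
I(z, C) = -4 + C
G(R, c) = 16 (G(R, c) = 8*(-2 - 1*(-4)) = 8*(-2 + 4) = 8*2 = 16)
b(L) = 16
o = 1/16 ≈ 0.062500
o/653915 = (1/16)/653915 = (1/16)*(1/653915) = 1/10462640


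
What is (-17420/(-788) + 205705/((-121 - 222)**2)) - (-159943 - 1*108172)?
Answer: 6214614827375/23176853 ≈ 2.6814e+5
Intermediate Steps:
(-17420/(-788) + 205705/((-121 - 222)**2)) - (-159943 - 1*108172) = (-17420*(-1/788) + 205705/((-343)**2)) - (-159943 - 108172) = (4355/197 + 205705/117649) - 1*(-268115) = (4355/197 + 205705*(1/117649)) + 268115 = (4355/197 + 205705/117649) + 268115 = 552885280/23176853 + 268115 = 6214614827375/23176853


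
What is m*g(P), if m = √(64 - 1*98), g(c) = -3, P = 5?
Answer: -3*I*√34 ≈ -17.493*I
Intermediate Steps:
m = I*√34 (m = √(64 - 98) = √(-34) = I*√34 ≈ 5.8309*I)
m*g(P) = (I*√34)*(-3) = -3*I*√34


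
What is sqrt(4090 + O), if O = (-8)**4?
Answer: sqrt(8186) ≈ 90.477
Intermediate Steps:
O = 4096
sqrt(4090 + O) = sqrt(4090 + 4096) = sqrt(8186)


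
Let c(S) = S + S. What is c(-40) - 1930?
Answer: -2010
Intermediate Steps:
c(S) = 2*S
c(-40) - 1930 = 2*(-40) - 1930 = -80 - 1930 = -2010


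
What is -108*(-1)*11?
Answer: 1188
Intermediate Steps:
-108*(-1)*11 = 108*11 = 1188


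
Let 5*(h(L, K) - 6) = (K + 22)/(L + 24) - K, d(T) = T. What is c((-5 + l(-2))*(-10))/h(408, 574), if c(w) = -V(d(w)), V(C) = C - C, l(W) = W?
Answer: 0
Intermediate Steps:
V(C) = 0
h(L, K) = 6 - K/5 + (22 + K)/(5*(24 + L)) (h(L, K) = 6 + ((K + 22)/(L + 24) - K)/5 = 6 + ((22 + K)/(24 + L) - K)/5 = 6 + (-K + (22 + K)/(24 + L))/5 = 6 + (-K/5 + (22 + K)/(5*(24 + L))) = 6 - K/5 + (22 + K)/(5*(24 + L)))
c(w) = 0 (c(w) = -1*0 = 0)
c((-5 + l(-2))*(-10))/h(408, 574) = 0/(((742 - 23*574 + 30*408 - 1*574*408)/(5*(24 + 408)))) = 0/(((⅕)*(742 - 13202 + 12240 - 234192)/432)) = 0/(((⅕)*(1/432)*(-234412))) = 0/(-58603/540) = 0*(-540/58603) = 0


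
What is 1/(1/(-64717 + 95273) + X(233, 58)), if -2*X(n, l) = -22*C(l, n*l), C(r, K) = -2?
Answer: -30556/672231 ≈ -0.045455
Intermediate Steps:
X(n, l) = -22 (X(n, l) = -(-11)*(-2) = -1/2*44 = -22)
1/(1/(-64717 + 95273) + X(233, 58)) = 1/(1/(-64717 + 95273) - 22) = 1/(1/30556 - 22) = 1/(-672231/30556) = -30556/672231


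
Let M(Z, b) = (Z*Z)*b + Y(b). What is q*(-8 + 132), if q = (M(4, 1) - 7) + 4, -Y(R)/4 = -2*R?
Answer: 2604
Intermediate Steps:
Y(R) = 8*R (Y(R) = -(-8)*R = 8*R)
M(Z, b) = 8*b + b*Z**2 (M(Z, b) = (Z*Z)*b + 8*b = Z**2*b + 8*b = b*Z**2 + 8*b = 8*b + b*Z**2)
q = 21 (q = (1*(8 + 4**2) - 7) + 4 = (1*(8 + 16) - 7) + 4 = (1*24 - 7) + 4 = (24 - 7) + 4 = 17 + 4 = 21)
q*(-8 + 132) = 21*(-8 + 132) = 21*124 = 2604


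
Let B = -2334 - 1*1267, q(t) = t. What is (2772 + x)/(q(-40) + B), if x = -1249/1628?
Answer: -4511567/5927548 ≈ -0.76112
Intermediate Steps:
x = -1249/1628 (x = -1249*1/1628 = -1249/1628 ≈ -0.76720)
B = -3601 (B = -2334 - 1267 = -3601)
(2772 + x)/(q(-40) + B) = (2772 - 1249/1628)/(-40 - 3601) = (4511567/1628)/(-3641) = (4511567/1628)*(-1/3641) = -4511567/5927548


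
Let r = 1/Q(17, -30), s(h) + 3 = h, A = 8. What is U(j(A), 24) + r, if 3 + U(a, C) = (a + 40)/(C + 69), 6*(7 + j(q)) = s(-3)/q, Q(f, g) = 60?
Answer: -3261/1240 ≈ -2.6298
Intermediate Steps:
s(h) = -3 + h
j(q) = -7 - 1/q (j(q) = -7 + ((-3 - 3)/q)/6 = -7 + (-6/q)/6 = -7 - 1/q)
U(a, C) = -3 + (40 + a)/(69 + C) (U(a, C) = -3 + (a + 40)/(C + 69) = -3 + (40 + a)/(69 + C))
r = 1/60 ≈ 0.016667
U(j(A), 24) + r = (-167 + (-7 - 1/8) - 3*24)/(69 + 24) + 1/60 = (-167 + (-7 - 1*⅛) - 72)/93 + 1/60 = (-167 + (-7 - ⅛) - 72)/93 + 1/60 = (-167 - 57/8 - 72)/93 + 1/60 = (1/93)*(-1969/8) + 1/60 = -1969/744 + 1/60 = -3261/1240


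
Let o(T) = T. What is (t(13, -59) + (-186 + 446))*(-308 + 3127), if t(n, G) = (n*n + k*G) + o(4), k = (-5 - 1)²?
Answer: -4766929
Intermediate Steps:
k = 36 (k = (-6)² = 36)
t(n, G) = 4 + n² + 36*G (t(n, G) = (n*n + 36*G) + 4 = (n² + 36*G) + 4 = 4 + n² + 36*G)
(t(13, -59) + (-186 + 446))*(-308 + 3127) = ((4 + 13² + 36*(-59)) + (-186 + 446))*(-308 + 3127) = ((4 + 169 - 2124) + 260)*2819 = (-1951 + 260)*2819 = -1691*2819 = -4766929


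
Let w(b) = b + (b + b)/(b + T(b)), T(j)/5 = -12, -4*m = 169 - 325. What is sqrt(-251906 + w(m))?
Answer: I*sqrt(12341665)/7 ≈ 501.87*I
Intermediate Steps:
m = 39 (m = -(169 - 325)/4 = -1/4*(-156) = 39)
T(j) = -60 (T(j) = 5*(-12) = -60)
w(b) = b + 2*b/(-60 + b) (w(b) = b + (b + b)/(b - 60) = b + (2*b)/(-60 + b) = b + 2*b/(-60 + b))
sqrt(-251906 + w(m)) = sqrt(-251906 + 39*(-58 + 39)/(-60 + 39)) = sqrt(-251906 + 39*(-19)/(-21)) = sqrt(-251906 + 39*(-1/21)*(-19)) = sqrt(-251906 + 247/7) = sqrt(-1763095/7) = I*sqrt(12341665)/7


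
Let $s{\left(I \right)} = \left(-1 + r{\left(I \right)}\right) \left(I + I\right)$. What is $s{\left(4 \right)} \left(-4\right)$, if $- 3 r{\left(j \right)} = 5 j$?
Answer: $\frac{736}{3} \approx 245.33$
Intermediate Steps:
$r{\left(j \right)} = - \frac{5 j}{3}$
$s{\left(I \right)} = 2 I \left(-1 - \frac{5 I}{3}\right)$ ($s{\left(I \right)} = \left(-1 - \frac{5 I}{3}\right) \left(I + I\right) = \left(-1 - \frac{5 I}{3}\right) 2 I = 2 I \left(-1 - \frac{5 I}{3}\right)$)
$s{\left(4 \right)} \left(-4\right) = \left(- \frac{2}{3}\right) 4 \left(3 + 5 \cdot 4\right) \left(-4\right) = \left(- \frac{2}{3}\right) 4 \left(3 + 20\right) \left(-4\right) = \left(- \frac{2}{3}\right) 4 \cdot 23 \left(-4\right) = \left(- \frac{184}{3}\right) \left(-4\right) = \frac{736}{3}$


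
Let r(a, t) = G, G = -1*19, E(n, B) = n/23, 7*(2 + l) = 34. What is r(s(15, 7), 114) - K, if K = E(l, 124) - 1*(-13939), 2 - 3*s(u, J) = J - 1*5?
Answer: -2247258/161 ≈ -13958.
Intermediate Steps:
l = 20/7 (l = -2 + (⅐)*34 = -2 + 34/7 = 20/7 ≈ 2.8571)
E(n, B) = n/23 (E(n, B) = n*(1/23) = n/23)
s(u, J) = 7/3 - J/3 (s(u, J) = ⅔ - (J - 1*5)/3 = ⅔ - (J - 5)/3 = ⅔ - (-5 + J)/3 = ⅔ + (5/3 - J/3) = 7/3 - J/3)
G = -19
r(a, t) = -19
K = 2244199/161 (K = (1/23)*(20/7) - 1*(-13939) = 20/161 + 13939 = 2244199/161 ≈ 13939.)
r(s(15, 7), 114) - K = -19 - 1*2244199/161 = -19 - 2244199/161 = -2247258/161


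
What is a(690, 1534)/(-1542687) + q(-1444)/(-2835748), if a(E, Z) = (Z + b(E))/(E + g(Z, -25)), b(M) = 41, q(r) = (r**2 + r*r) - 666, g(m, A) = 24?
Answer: -9112571237752/6197451397741 ≈ -1.4704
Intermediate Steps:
q(r) = -666 + 2*r**2 (q(r) = (r**2 + r**2) - 666 = 2*r**2 - 666 = -666 + 2*r**2)
a(E, Z) = (41 + Z)/(24 + E) (a(E, Z) = (Z + 41)/(E + 24) = (41 + Z)/(24 + E))
a(690, 1534)/(-1542687) + q(-1444)/(-2835748) = ((41 + 1534)/(24 + 690))/(-1542687) + (-666 + 2*(-1444)**2)/(-2835748) = (1575/714)*(-1/1542687) + (-666 + 2*2085136)*(-1/2835748) = ((1/714)*1575)*(-1/1542687) + (-666 + 4170272)*(-1/2835748) = (75/34)*(-1/1542687) + 4169606*(-1/2835748) = -25/17483786 - 2084803/1417874 = -9112571237752/6197451397741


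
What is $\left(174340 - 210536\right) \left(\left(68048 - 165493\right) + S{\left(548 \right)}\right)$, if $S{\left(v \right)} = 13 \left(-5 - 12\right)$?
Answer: $3535118536$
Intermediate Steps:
$S{\left(v \right)} = -221$ ($S{\left(v \right)} = 13 \left(-17\right) = -221$)
$\left(174340 - 210536\right) \left(\left(68048 - 165493\right) + S{\left(548 \right)}\right) = \left(174340 - 210536\right) \left(\left(68048 - 165493\right) - 221\right) = - 36196 \left(\left(68048 - 165493\right) - 221\right) = - 36196 \left(-97445 - 221\right) = \left(-36196\right) \left(-97666\right) = 3535118536$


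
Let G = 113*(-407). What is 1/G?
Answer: -1/45991 ≈ -2.1743e-5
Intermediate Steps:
G = -45991
1/G = 1/(-45991) = -1/45991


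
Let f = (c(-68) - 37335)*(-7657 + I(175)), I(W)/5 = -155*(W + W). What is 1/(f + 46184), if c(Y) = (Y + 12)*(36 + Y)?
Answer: 1/9913237685 ≈ 1.0088e-10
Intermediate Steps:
c(Y) = (12 + Y)*(36 + Y)
I(W) = -1550*W (I(W) = 5*(-155*(W + W)) = 5*(-310*W) = -1550*W)
f = 9913191501 (f = ((432 + (-68)**2 + 48*(-68)) - 37335)*(-7657 - 1550*175) = ((432 + 4624 - 3264) - 37335)*(-7657 - 271250) = (1792 - 37335)*(-278907) = -35543*(-278907) = 9913191501)
1/(f + 46184) = 1/(9913191501 + 46184) = 1/9913237685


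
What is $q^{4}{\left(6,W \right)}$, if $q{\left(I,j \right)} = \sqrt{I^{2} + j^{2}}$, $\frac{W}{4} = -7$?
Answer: $672400$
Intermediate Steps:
$W = -28$ ($W = 4 \left(-7\right) = -28$)
$q^{4}{\left(6,W \right)} = \left(\sqrt{6^{2} + \left(-28\right)^{2}}\right)^{4} = \left(\sqrt{36 + 784}\right)^{4} = \left(\sqrt{820}\right)^{4} = \left(2 \sqrt{205}\right)^{4} = 672400$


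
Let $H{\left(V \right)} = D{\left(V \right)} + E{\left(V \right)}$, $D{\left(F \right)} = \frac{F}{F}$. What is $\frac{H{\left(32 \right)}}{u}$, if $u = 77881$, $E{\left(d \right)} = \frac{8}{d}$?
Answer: $\frac{5}{311524} \approx 1.605 \cdot 10^{-5}$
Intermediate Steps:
$D{\left(F \right)} = 1$
$H{\left(V \right)} = 1 + \frac{8}{V}$
$\frac{H{\left(32 \right)}}{u} = \frac{\frac{1}{32} \left(8 + 32\right)}{77881} = \frac{1}{32} \cdot 40 \cdot \frac{1}{77881} = \frac{5}{4} \cdot \frac{1}{77881} = \frac{5}{311524}$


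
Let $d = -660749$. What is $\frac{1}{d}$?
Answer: $- \frac{1}{660749} \approx -1.5134 \cdot 10^{-6}$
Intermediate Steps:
$\frac{1}{d} = \frac{1}{-660749} = - \frac{1}{660749}$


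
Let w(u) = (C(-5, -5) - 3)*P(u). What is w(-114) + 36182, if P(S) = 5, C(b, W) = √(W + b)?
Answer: 36167 + 5*I*√10 ≈ 36167.0 + 15.811*I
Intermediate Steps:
w(u) = -15 + 5*I*√10 (w(u) = (√(-5 - 5) - 3)*5 = (√(-10) - 3)*5 = (I*√10 - 3)*5 = (-3 + I*√10)*5 = -15 + 5*I*√10)
w(-114) + 36182 = (-15 + 5*I*√10) + 36182 = 36167 + 5*I*√10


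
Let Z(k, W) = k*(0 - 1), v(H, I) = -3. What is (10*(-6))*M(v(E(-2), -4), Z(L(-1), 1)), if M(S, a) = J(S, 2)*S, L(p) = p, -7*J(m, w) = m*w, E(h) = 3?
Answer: 1080/7 ≈ 154.29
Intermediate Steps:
J(m, w) = -m*w/7
Z(k, W) = -k (Z(k, W) = k*(-1) = -k)
M(S, a) = -2*S²/7 (M(S, a) = (-⅐*S*2)*S = (-2*S/7)*S = -2*S²/7)
(10*(-6))*M(v(E(-2), -4), Z(L(-1), 1)) = (10*(-6))*(-2/7*(-3)²) = -(-120)*9/7 = -60*(-18/7) = 1080/7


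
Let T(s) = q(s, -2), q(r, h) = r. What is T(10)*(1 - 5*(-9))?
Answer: 460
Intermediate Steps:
T(s) = s
T(10)*(1 - 5*(-9)) = 10*(1 - 5*(-9)) = 10*(1 + 45) = 10*46 = 460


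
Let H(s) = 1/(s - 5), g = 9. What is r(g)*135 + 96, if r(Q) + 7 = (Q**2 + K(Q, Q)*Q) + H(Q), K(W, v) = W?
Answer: 84219/4 ≈ 21055.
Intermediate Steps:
H(s) = 1/(-5 + s)
r(Q) = -7 + 1/(-5 + Q) + 2*Q**2 (r(Q) = -7 + ((Q**2 + Q*Q) + 1/(-5 + Q)) = -7 + ((Q**2 + Q**2) + 1/(-5 + Q)) = -7 + (2*Q**2 + 1/(-5 + Q)) = -7 + (1/(-5 + Q) + 2*Q**2) = -7 + 1/(-5 + Q) + 2*Q**2)
r(g)*135 + 96 = ((1 + (-7 + 2*9**2)*(-5 + 9))/(-5 + 9))*135 + 96 = ((1 + (-7 + 2*81)*4)/4)*135 + 96 = ((1 + (-7 + 162)*4)/4)*135 + 96 = ((1 + 155*4)/4)*135 + 96 = ((1 + 620)/4)*135 + 96 = ((1/4)*621)*135 + 96 = (621/4)*135 + 96 = 83835/4 + 96 = 84219/4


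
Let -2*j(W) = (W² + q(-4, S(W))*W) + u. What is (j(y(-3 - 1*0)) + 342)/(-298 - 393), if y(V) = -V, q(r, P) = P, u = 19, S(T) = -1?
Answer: -659/1382 ≈ -0.47685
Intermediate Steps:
j(W) = -19/2 + W/2 - W²/2 (j(W) = -((W² - W) + 19)/2 = -(19 + W² - W)/2 = -19/2 + W/2 - W²/2)
(j(y(-3 - 1*0)) + 342)/(-298 - 393) = ((-19/2 + (-(-3 - 1*0))/2 - (-3 - 1*0)²/2) + 342)/(-298 - 393) = ((-19/2 + (-(-3 + 0))/2 - (-3 + 0)²/2) + 342)/(-691) = ((-19/2 + (-1*(-3))/2 - (-1*(-3))²/2) + 342)*(-1/691) = ((-19/2 + (½)*3 - ½*3²) + 342)*(-1/691) = ((-19/2 + 3/2 - ½*9) + 342)*(-1/691) = ((-19/2 + 3/2 - 9/2) + 342)*(-1/691) = (-25/2 + 342)*(-1/691) = (659/2)*(-1/691) = -659/1382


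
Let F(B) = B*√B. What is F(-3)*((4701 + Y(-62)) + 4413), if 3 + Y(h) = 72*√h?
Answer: 216*√186 - 27333*I*√3 ≈ 2945.8 - 47342.0*I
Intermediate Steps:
Y(h) = -3 + 72*√h
F(B) = B^(3/2)
F(-3)*((4701 + Y(-62)) + 4413) = (-3)^(3/2)*((4701 + (-3 + 72*√(-62))) + 4413) = (-3*I*√3)*((4701 + (-3 + 72*(I*√62))) + 4413) = (-3*I*√3)*((4701 + (-3 + 72*I*√62)) + 4413) = (-3*I*√3)*((4698 + 72*I*√62) + 4413) = (-3*I*√3)*(9111 + 72*I*√62) = -3*I*√3*(9111 + 72*I*√62)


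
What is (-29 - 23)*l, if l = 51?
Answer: -2652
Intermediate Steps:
(-29 - 23)*l = (-29 - 23)*51 = -52*51 = -2652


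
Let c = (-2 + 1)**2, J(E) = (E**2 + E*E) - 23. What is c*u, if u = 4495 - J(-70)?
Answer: -5282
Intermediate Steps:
J(E) = -23 + 2*E**2 (J(E) = (E**2 + E**2) - 23 = 2*E**2 - 23 = -23 + 2*E**2)
c = 1 (c = (-1)**2 = 1)
u = -5282 (u = 4495 - (-23 + 2*(-70)**2) = 4495 - (-23 + 2*4900) = 4495 - (-23 + 9800) = 4495 - 1*9777 = 4495 - 9777 = -5282)
c*u = 1*(-5282) = -5282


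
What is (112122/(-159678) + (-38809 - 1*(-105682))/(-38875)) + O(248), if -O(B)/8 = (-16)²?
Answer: -707108918758/344860125 ≈ -2050.4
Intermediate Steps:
O(B) = -2048 (O(B) = -8*(-16)² = -8*256 = -2048)
(112122/(-159678) + (-38809 - 1*(-105682))/(-38875)) + O(248) = (112122/(-159678) + (-38809 - 1*(-105682))/(-38875)) - 2048 = (112122*(-1/159678) + (-38809 + 105682)*(-1/38875)) - 2048 = (-6229/8871 + 66873*(-1/38875)) - 2048 = (-6229/8871 - 66873/38875) - 2048 = -835382758/344860125 - 2048 = -707108918758/344860125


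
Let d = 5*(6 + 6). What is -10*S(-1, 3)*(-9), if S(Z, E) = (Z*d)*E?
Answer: -16200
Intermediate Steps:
d = 60 (d = 5*12 = 60)
S(Z, E) = 60*E*Z (S(Z, E) = (Z*60)*E = (60*Z)*E = 60*E*Z)
-10*S(-1, 3)*(-9) = -600*3*(-1)*(-9) = -10*(-180)*(-9) = 1800*(-9) = -16200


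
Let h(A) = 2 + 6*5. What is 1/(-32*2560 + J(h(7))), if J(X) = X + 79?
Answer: -1/81809 ≈ -1.2224e-5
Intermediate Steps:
h(A) = 32 (h(A) = 2 + 30 = 32)
J(X) = 79 + X
1/(-32*2560 + J(h(7))) = 1/(-32*2560 + (79 + 32)) = 1/(-81920 + 111) = 1/(-81809) = -1/81809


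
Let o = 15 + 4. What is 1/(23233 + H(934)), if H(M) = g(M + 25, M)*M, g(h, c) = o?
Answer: 1/40979 ≈ 2.4403e-5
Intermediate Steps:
o = 19
g(h, c) = 19
H(M) = 19*M
1/(23233 + H(934)) = 1/(23233 + 19*934) = 1/(23233 + 17746) = 1/40979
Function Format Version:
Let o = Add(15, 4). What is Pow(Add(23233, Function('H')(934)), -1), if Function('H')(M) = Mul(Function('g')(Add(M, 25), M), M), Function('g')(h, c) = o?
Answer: Rational(1, 40979) ≈ 2.4403e-5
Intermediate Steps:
o = 19
Function('g')(h, c) = 19
Function('H')(M) = Mul(19, M)
Pow(Add(23233, Function('H')(934)), -1) = Pow(Add(23233, Mul(19, 934)), -1) = Pow(Add(23233, 17746), -1) = Pow(40979, -1) = Rational(1, 40979)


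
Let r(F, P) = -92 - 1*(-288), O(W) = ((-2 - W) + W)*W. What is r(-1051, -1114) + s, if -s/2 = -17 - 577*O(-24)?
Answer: 55622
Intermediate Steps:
O(W) = -2*W
r(F, P) = 196 (r(F, P) = -92 + 288 = 196)
s = 55426 (s = -2*(-17 - (-1154)*(-24)) = -2*(-17 - 577*48) = -2*(-17 - 27696) = -2*(-27713) = 55426)
r(-1051, -1114) + s = 196 + 55426 = 55622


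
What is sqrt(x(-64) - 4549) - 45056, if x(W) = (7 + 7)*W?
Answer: -45056 + 33*I*sqrt(5) ≈ -45056.0 + 73.79*I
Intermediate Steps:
x(W) = 14*W
sqrt(x(-64) - 4549) - 45056 = sqrt(14*(-64) - 4549) - 45056 = sqrt(-896 - 4549) - 45056 = sqrt(-5445) - 45056 = 33*I*sqrt(5) - 45056 = -45056 + 33*I*sqrt(5)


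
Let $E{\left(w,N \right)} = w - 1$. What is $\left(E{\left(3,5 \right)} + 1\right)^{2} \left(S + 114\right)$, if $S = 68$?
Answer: $1638$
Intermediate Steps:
$E{\left(w,N \right)} = -1 + w$ ($E{\left(w,N \right)} = w - 1 = -1 + w$)
$\left(E{\left(3,5 \right)} + 1\right)^{2} \left(S + 114\right) = \left(\left(-1 + 3\right) + 1\right)^{2} \left(68 + 114\right) = \left(2 + 1\right)^{2} \cdot 182 = 3^{2} \cdot 182 = 9 \cdot 182 = 1638$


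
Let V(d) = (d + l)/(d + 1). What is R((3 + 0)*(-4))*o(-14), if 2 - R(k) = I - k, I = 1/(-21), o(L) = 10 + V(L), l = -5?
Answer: -31141/273 ≈ -114.07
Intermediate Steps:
V(d) = (-5 + d)/(1 + d) (V(d) = (d - 5)/(d + 1) = (-5 + d)/(1 + d))
o(L) = 10 + (-5 + L)/(1 + L)
I = -1/21 ≈ -0.047619
R(k) = 43/21 + k (R(k) = 2 - (-1/21 - k) = 2 + (1/21 + k) = 43/21 + k)
R((3 + 0)*(-4))*o(-14) = (43/21 + (3 + 0)*(-4))*((5 + 11*(-14))/(1 - 14)) = (43/21 + 3*(-4))*((5 - 154)/(-13)) = (43/21 - 12)*(-1/13*(-149)) = -209/21*149/13 = -31141/273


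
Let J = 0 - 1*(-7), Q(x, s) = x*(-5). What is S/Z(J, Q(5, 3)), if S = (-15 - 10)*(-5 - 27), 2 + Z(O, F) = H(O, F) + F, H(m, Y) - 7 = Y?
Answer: -160/9 ≈ -17.778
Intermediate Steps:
H(m, Y) = 7 + Y
Q(x, s) = -5*x
J = 7 (J = 0 + 7 = 7)
Z(O, F) = 5 + 2*F (Z(O, F) = -2 + ((7 + F) + F) = -2 + (7 + 2*F) = 5 + 2*F)
S = 800 (S = -25*(-32) = 800)
S/Z(J, Q(5, 3)) = 800/(5 + 2*(-5*5)) = 800/(5 + 2*(-25)) = 800/(5 - 50) = 800/(-45) = 800*(-1/45) = -160/9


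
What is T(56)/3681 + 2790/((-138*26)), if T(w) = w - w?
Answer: -465/598 ≈ -0.77759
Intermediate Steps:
T(w) = 0
T(56)/3681 + 2790/((-138*26)) = 0/3681 + 2790/((-138*26)) = 0*(1/3681) + 2790/(-3588) = 0 + 2790*(-1/3588) = 0 - 465/598 = -465/598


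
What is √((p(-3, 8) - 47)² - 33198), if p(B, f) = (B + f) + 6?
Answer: I*√31902 ≈ 178.61*I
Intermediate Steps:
p(B, f) = 6 + B + f
√((p(-3, 8) - 47)² - 33198) = √(((6 - 3 + 8) - 47)² - 33198) = √((11 - 47)² - 33198) = √((-36)² - 33198) = √(1296 - 33198) = √(-31902) = I*√31902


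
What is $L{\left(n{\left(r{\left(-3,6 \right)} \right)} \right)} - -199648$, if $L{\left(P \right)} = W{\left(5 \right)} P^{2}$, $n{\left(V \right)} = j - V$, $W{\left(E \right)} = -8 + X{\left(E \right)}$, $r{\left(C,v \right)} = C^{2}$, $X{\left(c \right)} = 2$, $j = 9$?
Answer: $199648$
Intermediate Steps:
$W{\left(E \right)} = -6$ ($W{\left(E \right)} = -8 + 2 = -6$)
$n{\left(V \right)} = 9 - V$
$L{\left(P \right)} = - 6 P^{2}$
$L{\left(n{\left(r{\left(-3,6 \right)} \right)} \right)} - -199648 = - 6 \left(9 - \left(-3\right)^{2}\right)^{2} - -199648 = - 6 \left(9 - 9\right)^{2} + 199648 = - 6 \cdot 0^{2} + 199648 = \left(-6\right) 0 + 199648 = 0 + 199648 = 199648$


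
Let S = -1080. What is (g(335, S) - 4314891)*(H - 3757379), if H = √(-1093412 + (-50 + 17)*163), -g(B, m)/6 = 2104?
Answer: 16260113983185 - 4327515*I*√1098791 ≈ 1.626e+13 - 4.5362e+9*I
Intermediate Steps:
g(B, m) = -12624 (g(B, m) = -6*2104 = -12624)
H = I*√1098791 (H = √(-1093412 - 33*163) = √(-1093412 - 5379) = √(-1098791) = I*√1098791 ≈ 1048.2*I)
(g(335, S) - 4314891)*(H - 3757379) = (-12624 - 4314891)*(I*√1098791 - 3757379) = -4327515*(-3757379 + I*√1098791) = 16260113983185 - 4327515*I*√1098791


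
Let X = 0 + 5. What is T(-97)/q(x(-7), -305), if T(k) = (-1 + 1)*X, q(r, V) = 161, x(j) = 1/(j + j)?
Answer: 0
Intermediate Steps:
X = 5
x(j) = 1/(2*j)
T(k) = 0 (T(k) = (-1 + 1)*5 = 0*5 = 0)
T(-97)/q(x(-7), -305) = 0/161 = 0*(1/161) = 0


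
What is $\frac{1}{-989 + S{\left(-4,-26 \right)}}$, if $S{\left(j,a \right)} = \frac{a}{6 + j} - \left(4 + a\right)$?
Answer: $- \frac{1}{980} \approx -0.0010204$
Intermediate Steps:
$S{\left(j,a \right)} = -4 - a + \frac{a}{6 + j}$
$\frac{1}{-989 + S{\left(-4,-26 \right)}} = \frac{1}{-989 + \frac{-24 - -130 - -16 - \left(-26\right) \left(-4\right)}{6 - 4}} = \frac{1}{-989 + \frac{-24 + 130 + 16 - 104}{2}} = \frac{1}{-989 + \frac{1}{2} \cdot 18} = \frac{1}{-989 + 9} = \frac{1}{-980} = - \frac{1}{980}$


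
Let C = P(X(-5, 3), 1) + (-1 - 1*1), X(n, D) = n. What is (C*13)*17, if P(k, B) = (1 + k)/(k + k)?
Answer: -1768/5 ≈ -353.60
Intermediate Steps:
P(k, B) = (1 + k)/(2*k) (P(k, B) = (1 + k)/((2*k)) = (1 + k)*(1/(2*k)) = (1 + k)/(2*k))
C = -8/5 (C = (½)*(1 - 5)/(-5) + (-1 - 1*1) = (½)*(-⅕)*(-4) + (-1 - 1) = ⅖ - 2 = -8/5 ≈ -1.6000)
(C*13)*17 = -8/5*13*17 = -104/5*17 = -1768/5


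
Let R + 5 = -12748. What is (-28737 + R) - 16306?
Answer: -57796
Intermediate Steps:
R = -12753 (R = -5 - 12748 = -12753)
(-28737 + R) - 16306 = (-28737 - 12753) - 16306 = -41490 - 16306 = -57796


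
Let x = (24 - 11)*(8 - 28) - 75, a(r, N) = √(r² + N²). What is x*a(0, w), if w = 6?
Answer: -2010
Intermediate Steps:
a(r, N) = √(N² + r²)
x = -335 (x = 13*(-20) - 75 = -260 - 75 = -335)
x*a(0, w) = -335*√(6² + 0²) = -335*√(36 + 0) = -335*√36 = -335*6 = -2010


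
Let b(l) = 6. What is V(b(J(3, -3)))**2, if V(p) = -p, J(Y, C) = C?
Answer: 36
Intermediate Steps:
V(b(J(3, -3)))**2 = (-1*6)**2 = (-6)**2 = 36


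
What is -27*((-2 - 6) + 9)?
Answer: -27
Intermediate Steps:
-27*((-2 - 6) + 9) = -27*(-8 + 9) = -27*1 = -27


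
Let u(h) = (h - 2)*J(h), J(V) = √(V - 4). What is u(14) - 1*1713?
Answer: -1713 + 12*√10 ≈ -1675.1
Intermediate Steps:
J(V) = √(-4 + V)
u(h) = √(-4 + h)*(-2 + h) (u(h) = (h - 2)*√(-4 + h) = (-2 + h)*√(-4 + h) = √(-4 + h)*(-2 + h))
u(14) - 1*1713 = √(-4 + 14)*(-2 + 14) - 1*1713 = √10*12 - 1713 = 12*√10 - 1713 = -1713 + 12*√10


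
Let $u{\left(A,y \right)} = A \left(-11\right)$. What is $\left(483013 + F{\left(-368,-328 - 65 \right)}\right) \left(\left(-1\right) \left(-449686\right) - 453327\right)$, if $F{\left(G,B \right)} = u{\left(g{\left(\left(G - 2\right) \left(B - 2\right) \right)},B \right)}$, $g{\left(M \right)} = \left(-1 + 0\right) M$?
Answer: $-7612103983$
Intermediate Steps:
$g{\left(M \right)} = - M$
$u{\left(A,y \right)} = - 11 A$
$F{\left(G,B \right)} = 11 \left(-2 + B\right) \left(-2 + G\right)$ ($F{\left(G,B \right)} = - 11 \left(- \left(G - 2\right) \left(B - 2\right)\right) = - 11 \left(- \left(-2 + G\right) \left(-2 + B\right)\right) = - 11 \left(- \left(-2 + B\right) \left(-2 + G\right)\right) = 11 \left(-2 + B\right) \left(-2 + G\right)$)
$\left(483013 + F{\left(-368,-328 - 65 \right)}\right) \left(\left(-1\right) \left(-449686\right) - 453327\right) = \left(483013 + \left(44 - 22 \left(-328 - 65\right) - -8096 + 11 \left(-328 - 65\right) \left(-368\right)\right)\right) \left(\left(-1\right) \left(-449686\right) - 453327\right) = \left(483013 + \left(44 - -8646 + 8096 + 11 \left(-393\right) \left(-368\right)\right)\right) \left(449686 - 453327\right) = \left(483013 + \left(44 + 8646 + 8096 + 1590864\right)\right) \left(-3641\right) = \left(483013 + 1607650\right) \left(-3641\right) = 2090663 \left(-3641\right) = -7612103983$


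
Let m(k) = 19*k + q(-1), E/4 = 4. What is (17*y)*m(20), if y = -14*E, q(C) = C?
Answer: -1443232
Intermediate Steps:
E = 16 (E = 4*4 = 16)
y = -224 (y = -14*16 = -224)
m(k) = -1 + 19*k (m(k) = 19*k - 1 = -1 + 19*k)
(17*y)*m(20) = (17*(-224))*(-1 + 19*20) = -3808*(-1 + 380) = -3808*379 = -1443232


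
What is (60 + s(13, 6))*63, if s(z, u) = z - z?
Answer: 3780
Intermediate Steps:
s(z, u) = 0
(60 + s(13, 6))*63 = (60 + 0)*63 = 60*63 = 3780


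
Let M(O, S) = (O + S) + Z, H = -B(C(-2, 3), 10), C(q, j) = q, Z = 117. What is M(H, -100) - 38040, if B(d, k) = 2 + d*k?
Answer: -38005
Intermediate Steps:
H = 18 (H = -(2 - 2*10) = -(2 - 20) = -1*(-18) = 18)
M(O, S) = 117 + O + S (M(O, S) = (O + S) + 117 = 117 + O + S)
M(H, -100) - 38040 = (117 + 18 - 100) - 38040 = 35 - 38040 = -38005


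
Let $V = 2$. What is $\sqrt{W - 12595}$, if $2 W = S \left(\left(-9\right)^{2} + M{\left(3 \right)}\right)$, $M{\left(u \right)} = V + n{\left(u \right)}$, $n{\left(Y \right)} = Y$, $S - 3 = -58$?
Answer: $4 i \sqrt{935} \approx 122.31 i$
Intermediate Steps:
$S = -55$ ($S = 3 - 58 = -55$)
$M{\left(u \right)} = 2 + u$
$W = -2365$ ($W = \frac{\left(-55\right) \left(\left(-9\right)^{2} + \left(2 + 3\right)\right)}{2} = \frac{\left(-55\right) \left(81 + 5\right)}{2} = \frac{\left(-55\right) 86}{2} = \frac{1}{2} \left(-4730\right) = -2365$)
$\sqrt{W - 12595} = \sqrt{-2365 - 12595} = \sqrt{-14960} = 4 i \sqrt{935}$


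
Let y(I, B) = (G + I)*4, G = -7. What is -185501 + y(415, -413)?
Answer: -183869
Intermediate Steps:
y(I, B) = -28 + 4*I (y(I, B) = (-7 + I)*4 = -28 + 4*I)
-185501 + y(415, -413) = -185501 + (-28 + 4*415) = -185501 + (-28 + 1660) = -185501 + 1632 = -183869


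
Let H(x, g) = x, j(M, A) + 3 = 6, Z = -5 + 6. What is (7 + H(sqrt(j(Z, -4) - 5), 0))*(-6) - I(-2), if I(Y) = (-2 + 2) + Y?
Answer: -40 - 6*I*sqrt(2) ≈ -40.0 - 8.4853*I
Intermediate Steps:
Z = 1
j(M, A) = 3 (j(M, A) = -3 + 6 = 3)
I(Y) = Y (I(Y) = 0 + Y = Y)
(7 + H(sqrt(j(Z, -4) - 5), 0))*(-6) - I(-2) = (7 + sqrt(3 - 5))*(-6) - 1*(-2) = (7 + sqrt(-2))*(-6) + 2 = (7 + I*sqrt(2))*(-6) + 2 = (-42 - 6*I*sqrt(2)) + 2 = -40 - 6*I*sqrt(2)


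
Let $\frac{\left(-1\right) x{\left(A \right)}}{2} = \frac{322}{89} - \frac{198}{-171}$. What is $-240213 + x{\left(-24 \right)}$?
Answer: $- \frac{406216335}{1691} \approx -2.4022 \cdot 10^{5}$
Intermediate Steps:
$x{\left(A \right)} = - \frac{16152}{1691}$ ($x{\left(A \right)} = - 2 \left(\frac{322}{89} - \frac{198}{-171}\right) = - 2 \left(322 \cdot \frac{1}{89} - - \frac{22}{19}\right) = - 2 \left(\frac{322}{89} + \frac{22}{19}\right) = \left(-2\right) \frac{8076}{1691} = - \frac{16152}{1691}$)
$-240213 + x{\left(-24 \right)} = -240213 - \frac{16152}{1691} = - \frac{406216335}{1691}$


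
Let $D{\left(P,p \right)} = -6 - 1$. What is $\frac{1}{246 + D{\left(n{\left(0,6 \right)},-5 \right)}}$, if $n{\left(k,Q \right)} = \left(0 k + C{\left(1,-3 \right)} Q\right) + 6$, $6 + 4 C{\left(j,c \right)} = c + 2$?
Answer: $\frac{1}{239} \approx 0.0041841$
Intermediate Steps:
$C{\left(j,c \right)} = -1 + \frac{c}{4}$ ($C{\left(j,c \right)} = - \frac{3}{2} + \frac{c + 2}{4} = - \frac{3}{2} + \frac{2 + c}{4} = - \frac{3}{2} + \left(\frac{1}{2} + \frac{c}{4}\right) = -1 + \frac{c}{4}$)
$n{\left(k,Q \right)} = 6 - \frac{7 Q}{4}$ ($n{\left(k,Q \right)} = \left(0 k + \left(-1 + \frac{1}{4} \left(-3\right)\right) Q\right) + 6 = \left(0 + \left(-1 - \frac{3}{4}\right) Q\right) + 6 = \left(0 - \frac{7 Q}{4}\right) + 6 = - \frac{7 Q}{4} + 6 = 6 - \frac{7 Q}{4}$)
$D{\left(P,p \right)} = -7$
$\frac{1}{246 + D{\left(n{\left(0,6 \right)},-5 \right)}} = \frac{1}{246 - 7} = \frac{1}{239}$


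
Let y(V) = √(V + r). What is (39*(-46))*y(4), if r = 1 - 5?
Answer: 0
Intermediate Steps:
r = -4
y(V) = √(-4 + V) (y(V) = √(V - 4) = √(-4 + V))
(39*(-46))*y(4) = (39*(-46))*√(-4 + 4) = -1794*√0 = -1794*0 = 0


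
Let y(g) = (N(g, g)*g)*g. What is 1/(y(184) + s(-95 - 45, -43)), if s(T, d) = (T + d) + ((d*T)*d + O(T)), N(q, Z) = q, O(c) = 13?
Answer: 1/5970474 ≈ 1.6749e-7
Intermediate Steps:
s(T, d) = 13 + T + d + T*d**2 (s(T, d) = (T + d) + ((d*T)*d + 13) = (T + d) + ((T*d)*d + 13) = (T + d) + (T*d**2 + 13) = (T + d) + (13 + T*d**2) = 13 + T + d + T*d**2)
y(g) = g**3 (y(g) = (g*g)*g = g**2*g = g**3)
1/(y(184) + s(-95 - 45, -43)) = 1/(184**3 + (13 + (-95 - 45) - 43 + (-95 - 45)*(-43)**2)) = 1/(6229504 + (13 - 140 - 43 - 140*1849)) = 1/(6229504 + (13 - 140 - 43 - 258860)) = 1/(6229504 - 259030) = 1/5970474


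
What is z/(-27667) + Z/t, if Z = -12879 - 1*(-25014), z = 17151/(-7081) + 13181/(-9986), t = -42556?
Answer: -11864569055430419/41627375515296916 ≈ -0.28502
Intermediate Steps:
z = -264604547/70710866 (z = 17151*(-1/7081) + 13181*(-1/9986) = -17151/7081 - 13181/9986 = -264604547/70710866 ≈ -3.7421)
Z = 12135 (Z = -12879 + 25014 = 12135)
z/(-27667) + Z/t = -264604547/70710866/(-27667) + 12135/(-42556) = -264604547/70710866*(-1/27667) + 12135*(-1/42556) = 264604547/1956357529622 - 12135/42556 = -11864569055430419/41627375515296916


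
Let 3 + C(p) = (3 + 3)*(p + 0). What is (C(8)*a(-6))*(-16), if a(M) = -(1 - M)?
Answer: 5040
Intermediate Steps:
C(p) = -3 + 6*p (C(p) = -3 + (3 + 3)*(p + 0) = -3 + 6*p)
a(M) = -1 + M
(C(8)*a(-6))*(-16) = ((-3 + 6*8)*(-1 - 6))*(-16) = ((-3 + 48)*(-7))*(-16) = (45*(-7))*(-16) = -315*(-16) = 5040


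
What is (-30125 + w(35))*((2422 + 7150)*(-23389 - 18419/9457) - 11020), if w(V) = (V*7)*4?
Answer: 61714800678300780/9457 ≈ 6.5258e+12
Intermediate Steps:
w(V) = 28*V (w(V) = (7*V)*4 = 28*V)
(-30125 + w(35))*((2422 + 7150)*(-23389 - 18419/9457) - 11020) = (-30125 + 28*35)*((2422 + 7150)*(-23389 - 18419/9457) - 11020) = (-30125 + 980)*(9572*(-23389 - 18419*1/9457) - 11020) = -29145*(9572*(-23389 - 18419/9457) - 11020) = -29145*(9572*(-221208192/9457) - 11020) = -29145*(-2117404813824/9457 - 11020) = -29145*(-2117509029964/9457) = 61714800678300780/9457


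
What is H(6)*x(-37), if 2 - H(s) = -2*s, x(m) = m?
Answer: -518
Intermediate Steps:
H(s) = 2 + 2*s (H(s) = 2 - (-2)*s = 2 + 2*s)
H(6)*x(-37) = (2 + 2*6)*(-37) = (2 + 12)*(-37) = 14*(-37) = -518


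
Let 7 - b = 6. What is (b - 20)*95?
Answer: -1805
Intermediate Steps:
b = 1 (b = 7 - 1*6 = 7 - 6 = 1)
(b - 20)*95 = (1 - 20)*95 = -19*95 = -1805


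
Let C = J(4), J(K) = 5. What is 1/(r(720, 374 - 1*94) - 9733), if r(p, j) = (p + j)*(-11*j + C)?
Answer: -1/3084733 ≈ -3.2418e-7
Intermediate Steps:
C = 5
r(p, j) = (5 - 11*j)*(j + p) (r(p, j) = (p + j)*(-11*j + 5) = (j + p)*(5 - 11*j) = (5 - 11*j)*(j + p))
1/(r(720, 374 - 1*94) - 9733) = 1/((-11*(374 - 1*94)² + 5*(374 - 1*94) + 5*720 - 11*(374 - 1*94)*720) - 9733) = 1/((-11*(374 - 94)² + 5*(374 - 94) + 3600 - 11*(374 - 94)*720) - 9733) = 1/((-11*280² + 5*280 + 3600 - 11*280*720) - 9733) = 1/((-11*78400 + 1400 + 3600 - 2217600) - 9733) = 1/((-862400 + 1400 + 3600 - 2217600) - 9733) = 1/(-3075000 - 9733) = 1/(-3084733) = -1/3084733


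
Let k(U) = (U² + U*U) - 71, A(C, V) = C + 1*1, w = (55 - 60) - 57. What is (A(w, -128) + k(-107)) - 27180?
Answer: -4414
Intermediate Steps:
w = -62 (w = -5 - 57 = -62)
A(C, V) = 1 + C (A(C, V) = C + 1 = 1 + C)
k(U) = -71 + 2*U² (k(U) = (U² + U²) - 71 = 2*U² - 71 = -71 + 2*U²)
(A(w, -128) + k(-107)) - 27180 = ((1 - 62) + (-71 + 2*(-107)²)) - 27180 = (-61 + (-71 + 2*11449)) - 27180 = (-61 + (-71 + 22898)) - 27180 = (-61 + 22827) - 27180 = 22766 - 27180 = -4414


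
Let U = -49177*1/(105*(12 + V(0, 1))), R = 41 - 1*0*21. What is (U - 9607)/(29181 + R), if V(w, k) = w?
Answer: -12153997/36819720 ≈ -0.33009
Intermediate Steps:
R = 41 (R = 41 + 0*21 = 41 + 0 = 41)
U = -49177/1260 (U = -49177*1/(105*(12 + 0)) = -49177/(12*105) = -49177/1260 ≈ -39.029)
(U - 9607)/(29181 + R) = (-49177/1260 - 9607)/(29181 + 41) = -12153997/1260/29222 = -12153997/1260*1/29222 = -12153997/36819720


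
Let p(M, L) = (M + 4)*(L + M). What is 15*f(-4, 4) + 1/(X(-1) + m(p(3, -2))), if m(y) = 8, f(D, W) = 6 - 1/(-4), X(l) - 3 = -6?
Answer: 1879/20 ≈ 93.950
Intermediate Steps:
p(M, L) = (4 + M)*(L + M)
X(l) = -3 (X(l) = 3 - 6 = -3)
f(D, W) = 25/4 (f(D, W) = 6 - 1*(-¼) = 6 + ¼ = 25/4)
15*f(-4, 4) + 1/(X(-1) + m(p(3, -2))) = 15*(25/4) + 1/(-3 + 8) = 375/4 + 1/5 = 375/4 + ⅕ = 1879/20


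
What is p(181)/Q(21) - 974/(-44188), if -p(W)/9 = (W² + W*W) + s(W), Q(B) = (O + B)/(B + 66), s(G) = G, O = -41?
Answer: 568317879973/220940 ≈ 2.5723e+6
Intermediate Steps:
Q(B) = (-41 + B)/(66 + B) (Q(B) = (-41 + B)/(B + 66) = (-41 + B)/(66 + B))
p(W) = -18*W² - 9*W (p(W) = -9*((W² + W*W) + W) = -9*((W² + W²) + W) = -9*(2*W² + W) = -9*(W + 2*W²) = -18*W² - 9*W)
p(181)/Q(21) - 974/(-44188) = (9*181*(-1 - 2*181))/(((-41 + 21)/(66 + 21))) - 974/(-44188) = (9*181*(-1 - 362))/((-20/87)) - 974*(-1/44188) = (9*181*(-363))/(((1/87)*(-20))) + 487/22094 = -591327/(-20/87) + 487/22094 = -591327*(-87/20) + 487/22094 = 51445449/20 + 487/22094 = 568317879973/220940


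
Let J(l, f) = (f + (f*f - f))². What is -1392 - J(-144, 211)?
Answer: -1982120833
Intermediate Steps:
J(l, f) = f⁴ (J(l, f) = (f + (f² - f))² = (f²)² = f⁴)
-1392 - J(-144, 211) = -1392 - 1*211⁴ = -1392 - 1*1982119441 = -1392 - 1982119441 = -1982120833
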